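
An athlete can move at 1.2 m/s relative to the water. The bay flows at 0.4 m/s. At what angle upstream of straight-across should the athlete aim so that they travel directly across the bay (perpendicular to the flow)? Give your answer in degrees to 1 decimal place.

19.5°

To cancel the current, the upstream component of the athlete's velocity must equal the flow: 1.2 sin θ = 0.4.
sin θ = 0.4 / 1.2 = 0.3333.
θ = arcsin(0.3333) = 19.471°.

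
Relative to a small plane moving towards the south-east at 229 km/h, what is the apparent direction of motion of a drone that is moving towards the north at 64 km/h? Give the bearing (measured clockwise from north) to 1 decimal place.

Taking east as x and north as y: drone velocity = (0.000, 64.000) km/h; small plane velocity = (161.927, -161.927) km/h.
Velocity of drone relative to small plane = (0.000, 64.000) − (161.927, -161.927) = (-161.927, 225.927) km/h.
Bearing = atan2(-161.93, 225.93) = 324.37° clockwise from north.

324.4°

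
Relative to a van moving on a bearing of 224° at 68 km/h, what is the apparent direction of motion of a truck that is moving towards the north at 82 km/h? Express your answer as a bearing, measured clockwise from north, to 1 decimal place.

Taking east as x and north as y: truck velocity = (0.000, 82.000) km/h; van velocity = (-47.237, -48.915) km/h.
Velocity of truck relative to van = (0.000, 82.000) − (-47.237, -48.915) = (47.237, 130.915) km/h.
Bearing = atan2(47.24, 130.92) = 19.84° clockwise from north.

019.8°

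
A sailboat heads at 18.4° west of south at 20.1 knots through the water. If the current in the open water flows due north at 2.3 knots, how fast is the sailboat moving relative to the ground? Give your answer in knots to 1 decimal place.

Taking east as x and north as y: velocity relative to the water = (-6.345, -19.072) knots; the water relative to ground = (0.000, 2.300) knots.
Velocity relative to ground = (-6.345, -19.072) + (0.000, 2.300) = (-6.345, -16.772) knots.
Speed = |(-6.345, -16.772)| = 17.932 knots.

17.9 knots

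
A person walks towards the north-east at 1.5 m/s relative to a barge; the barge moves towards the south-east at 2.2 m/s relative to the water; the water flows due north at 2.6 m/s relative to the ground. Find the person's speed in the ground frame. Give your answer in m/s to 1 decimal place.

In east/north components (m/s): person relative to barge = (1.061, 1.061); barge relative to water = (1.556, -1.556); water relative to ground = (0.000, 2.600).
Sum = (2.616, 2.105) m/s.
Speed = |(2.616, 2.105)| = 3.358 m/s.

3.4 m/s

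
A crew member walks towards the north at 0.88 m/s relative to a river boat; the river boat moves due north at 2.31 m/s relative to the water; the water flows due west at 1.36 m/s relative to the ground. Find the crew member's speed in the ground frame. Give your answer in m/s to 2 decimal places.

In east/north components (m/s): crew member relative to river boat = (0.000, 0.880); river boat relative to water = (0.000, 2.310); water relative to ground = (-1.360, 0.000).
Sum = (-1.360, 3.190) m/s.
Speed = |(-1.360, 3.190)| = 3.468 m/s.

3.47 m/s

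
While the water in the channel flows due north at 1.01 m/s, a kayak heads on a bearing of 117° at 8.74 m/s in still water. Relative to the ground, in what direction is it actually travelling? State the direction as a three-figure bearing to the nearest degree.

111°

Taking east as x and north as y: velocity relative to the water = (7.787, -3.968) m/s; the water relative to ground = (0.000, 1.010) m/s.
Velocity relative to ground = (7.787, -3.968) + (0.000, 1.010) = (7.787, -2.958) m/s.
Bearing = atan2(7.79, -2.96) = 110.80° clockwise from north.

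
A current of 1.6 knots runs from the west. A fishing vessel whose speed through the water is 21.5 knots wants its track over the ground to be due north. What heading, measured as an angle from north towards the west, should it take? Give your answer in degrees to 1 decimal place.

The current pushes perpendicular to the desired track; the heading must have a component into the current equal to 1.6 knots: 21.5 sin θ = 1.6.
sin θ = 0.0744, so θ = 4.268°.

4.3°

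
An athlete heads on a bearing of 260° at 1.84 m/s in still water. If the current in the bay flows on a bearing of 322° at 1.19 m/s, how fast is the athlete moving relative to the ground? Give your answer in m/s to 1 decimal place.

Taking east as x and north as y: velocity relative to the water = (-1.812, -0.320) m/s; the water relative to ground = (-0.733, 0.938) m/s.
Velocity relative to ground = (-1.812, -0.320) + (-0.733, 0.938) = (-2.545, 0.618) m/s.
Speed = |(-2.545, 0.618)| = 2.619 m/s.

2.6 m/s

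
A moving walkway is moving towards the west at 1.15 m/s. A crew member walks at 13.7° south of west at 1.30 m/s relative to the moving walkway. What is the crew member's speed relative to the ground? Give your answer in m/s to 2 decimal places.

2.43 m/s

Taking east as x and north as y: moving walkway velocity = (-1.150, 0.000) m/s; crew member velocity relative to moving walkway = (-1.263, -0.308) m/s.
Velocity relative to ground = (-1.150, 0.000) + (-1.263, -0.308) = (-2.413, -0.308) m/s.
Speed = |(-2.413, -0.308)| = 2.433 m/s.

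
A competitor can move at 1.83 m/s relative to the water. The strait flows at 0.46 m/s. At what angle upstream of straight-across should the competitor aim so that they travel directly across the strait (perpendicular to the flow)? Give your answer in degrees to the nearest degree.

To cancel the current, the upstream component of the competitor's velocity must equal the flow: 1.83 sin θ = 0.46.
sin θ = 0.46 / 1.83 = 0.2514.
θ = arcsin(0.2514) = 14.558°.

15°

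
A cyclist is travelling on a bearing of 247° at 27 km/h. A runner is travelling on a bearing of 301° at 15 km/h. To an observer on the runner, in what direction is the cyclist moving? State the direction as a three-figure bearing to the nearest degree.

213°

Taking east as x and north as y: cyclist velocity = (-24.854, -10.550) km/h; runner velocity = (-12.858, 7.726) km/h.
Velocity of cyclist relative to runner = (-24.854, -10.550) − (-12.858, 7.726) = (-11.996, -18.275) km/h.
Bearing = atan2(-12.00, -18.28) = 213.28° clockwise from north.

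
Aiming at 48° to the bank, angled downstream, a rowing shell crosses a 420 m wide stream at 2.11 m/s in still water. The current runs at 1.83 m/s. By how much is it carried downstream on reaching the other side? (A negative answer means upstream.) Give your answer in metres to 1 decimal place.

868.3 m

Perpendicular speed = 1.568 m/s; crossing time = 420 / 1.568 = 267.851 s.
Net downstream speed = 3.242 m/s.
Drift = 3.242 × 267.851 = 868.337 m (downstream).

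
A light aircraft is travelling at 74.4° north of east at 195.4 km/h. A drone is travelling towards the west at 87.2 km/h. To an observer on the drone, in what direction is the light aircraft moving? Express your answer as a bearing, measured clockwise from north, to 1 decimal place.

Taking east as x and north as y: light aircraft velocity = (52.547, 188.202) km/h; drone velocity = (-87.200, 0.000) km/h.
Velocity of light aircraft relative to drone = (52.547, 188.202) − (-87.200, 0.000) = (139.747, 188.202) km/h.
Bearing = atan2(139.75, 188.20) = 36.60° clockwise from north.

036.6°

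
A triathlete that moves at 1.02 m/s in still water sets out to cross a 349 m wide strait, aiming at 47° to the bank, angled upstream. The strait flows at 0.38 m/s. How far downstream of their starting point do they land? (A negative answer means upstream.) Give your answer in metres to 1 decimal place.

Perpendicular speed = 0.746 m/s; crossing time = 349 / 0.746 = 467.840 s.
Net downstream speed = -0.316 m/s.
Drift = -0.316 × 467.840 = -147.668 m (upstream).

-147.7 m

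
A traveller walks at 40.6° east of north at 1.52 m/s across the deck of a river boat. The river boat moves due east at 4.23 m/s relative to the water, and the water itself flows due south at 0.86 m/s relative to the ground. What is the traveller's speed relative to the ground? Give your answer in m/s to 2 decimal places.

5.23 m/s

In east/north components (m/s): traveller relative to river boat = (0.989, 1.154); river boat relative to water = (4.230, 0.000); water relative to ground = (0.000, -0.860).
Sum = (5.219, 0.294) m/s.
Speed = |(5.219, 0.294)| = 5.227 m/s.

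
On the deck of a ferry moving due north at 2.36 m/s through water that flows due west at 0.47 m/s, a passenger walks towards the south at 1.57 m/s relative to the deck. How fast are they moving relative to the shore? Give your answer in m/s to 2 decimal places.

In east/north components (m/s): passenger relative to ferry = (0.000, -1.570); ferry relative to water = (0.000, 2.360); water relative to ground = (-0.470, 0.000).
Sum = (-0.470, 0.790) m/s.
Speed = |(-0.470, 0.790)| = 0.919 m/s.

0.92 m/s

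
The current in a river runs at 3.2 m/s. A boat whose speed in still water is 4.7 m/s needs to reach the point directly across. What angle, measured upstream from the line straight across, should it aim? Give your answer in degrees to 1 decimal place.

To cancel the current, the upstream component of the boat's velocity must equal the flow: 4.7 sin θ = 3.2.
sin θ = 3.2 / 4.7 = 0.6809.
θ = arcsin(0.6809) = 42.910°.

42.9°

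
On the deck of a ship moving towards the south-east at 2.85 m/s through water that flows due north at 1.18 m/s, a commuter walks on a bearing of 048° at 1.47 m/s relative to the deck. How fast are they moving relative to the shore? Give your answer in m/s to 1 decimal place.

3.1 m/s

In east/north components (m/s): commuter relative to ship = (1.092, 0.984); ship relative to water = (2.015, -2.015); water relative to ground = (0.000, 1.180).
Sum = (3.108, 0.148) m/s.
Speed = |(3.108, 0.148)| = 3.111 m/s.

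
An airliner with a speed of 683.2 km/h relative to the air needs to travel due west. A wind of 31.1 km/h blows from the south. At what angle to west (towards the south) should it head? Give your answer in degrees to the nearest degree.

3°

The wind pushes perpendicular to the desired track; the heading must have a component into the wind equal to 31.1 km/h: 683.2 sin θ = 31.1.
sin θ = 0.0455, so θ = 2.609°.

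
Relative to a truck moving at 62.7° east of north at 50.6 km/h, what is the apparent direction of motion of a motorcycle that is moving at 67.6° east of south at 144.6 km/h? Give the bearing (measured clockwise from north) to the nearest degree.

Taking east as x and north as y: motorcycle velocity = (133.689, -55.103) km/h; truck velocity = (44.964, 23.208) km/h.
Velocity of motorcycle relative to truck = (133.689, -55.103) − (44.964, 23.208) = (88.725, -78.310) km/h.
Bearing = atan2(88.73, -78.31) = 131.43° clockwise from north.

131°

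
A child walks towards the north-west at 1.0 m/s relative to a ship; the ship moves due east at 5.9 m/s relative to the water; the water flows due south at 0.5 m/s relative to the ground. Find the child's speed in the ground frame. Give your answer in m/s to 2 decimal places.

5.20 m/s

In east/north components (m/s): child relative to ship = (-0.707, 0.707); ship relative to water = (5.900, 0.000); water relative to ground = (0.000, -0.500).
Sum = (5.193, 0.207) m/s.
Speed = |(5.193, 0.207)| = 5.197 m/s.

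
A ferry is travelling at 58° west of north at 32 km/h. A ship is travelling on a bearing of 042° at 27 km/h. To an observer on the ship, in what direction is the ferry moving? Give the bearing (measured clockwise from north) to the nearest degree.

Taking east as x and north as y: ferry velocity = (-27.138, 16.957) km/h; ship velocity = (18.067, 20.065) km/h.
Velocity of ferry relative to ship = (-27.138, 16.957) − (18.067, 20.065) = (-45.204, -3.107) km/h.
Bearing = atan2(-45.20, -3.11) = 266.07° clockwise from north.

266°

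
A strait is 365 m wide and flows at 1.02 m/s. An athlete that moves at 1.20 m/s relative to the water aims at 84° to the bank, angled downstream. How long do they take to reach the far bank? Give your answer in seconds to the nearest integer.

306 s

The component of the athlete's velocity perpendicular to the bank is 1.20 × sin 84° = 1.193 m/s.
The current is parallel to the bank, so it does not affect the crossing time.
Time = 365 / 1.193 = 305.842 s.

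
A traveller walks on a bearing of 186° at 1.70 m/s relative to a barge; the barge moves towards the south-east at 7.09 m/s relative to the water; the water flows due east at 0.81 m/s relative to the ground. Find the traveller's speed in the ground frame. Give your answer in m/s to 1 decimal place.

In east/north components (m/s): traveller relative to barge = (-0.178, -1.691); barge relative to water = (5.013, -5.013); water relative to ground = (0.810, 0.000).
Sum = (5.646, -6.704) m/s.
Speed = |(5.646, -6.704)| = 8.765 m/s.

8.8 m/s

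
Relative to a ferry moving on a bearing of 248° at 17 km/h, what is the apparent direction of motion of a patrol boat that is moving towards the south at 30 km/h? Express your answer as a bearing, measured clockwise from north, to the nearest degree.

Taking east as x and north as y: patrol boat velocity = (0.000, -30.000) km/h; ferry velocity = (-15.762, -6.368) km/h.
Velocity of patrol boat relative to ferry = (0.000, -30.000) − (-15.762, -6.368) = (15.762, -23.632) km/h.
Bearing = atan2(15.76, -23.63) = 146.30° clockwise from north.

146°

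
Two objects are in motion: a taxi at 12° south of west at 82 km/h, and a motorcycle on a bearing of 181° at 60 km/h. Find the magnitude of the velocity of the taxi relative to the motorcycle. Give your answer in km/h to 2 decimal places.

Taking east as x and north as y: taxi velocity = (-80.208, -17.049) km/h; motorcycle velocity = (-1.047, -59.991) km/h.
Velocity of taxi relative to motorcycle = (-80.208, -17.049) − (-1.047, -59.991) = (-79.161, 42.942) km/h.
Magnitude = |(-79.161, 42.942)| = 90.058 km/h.

90.06 km/h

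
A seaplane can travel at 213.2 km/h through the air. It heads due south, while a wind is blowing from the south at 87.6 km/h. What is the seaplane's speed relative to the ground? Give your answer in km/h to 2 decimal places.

125.60 km/h

Taking east as x and north as y: velocity relative to the air = (0.000, -213.200) km/h; the air relative to ground = (0.000, 87.600) km/h.
Velocity relative to ground = (0.000, -213.200) + (0.000, 87.600) = (0.000, -125.600) km/h.
Speed = |(0.000, -125.600)| = 125.600 km/h.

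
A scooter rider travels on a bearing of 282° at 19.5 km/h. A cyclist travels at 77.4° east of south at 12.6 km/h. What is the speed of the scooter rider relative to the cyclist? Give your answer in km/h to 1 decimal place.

32.1 km/h

Taking east as x and north as y: scooter rider velocity = (-19.074, 4.054) km/h; cyclist velocity = (12.297, -2.749) km/h.
Velocity of scooter rider relative to cyclist = (-19.074, 4.054) − (12.297, -2.749) = (-31.370, 6.803) km/h.
Magnitude = |(-31.370, 6.803)| = 32.100 km/h.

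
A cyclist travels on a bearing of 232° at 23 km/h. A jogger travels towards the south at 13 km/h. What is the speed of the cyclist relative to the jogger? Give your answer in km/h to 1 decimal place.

18.2 km/h

Taking east as x and north as y: cyclist velocity = (-18.124, -14.160) km/h; jogger velocity = (0.000, -13.000) km/h.
Velocity of cyclist relative to jogger = (-18.124, -14.160) − (0.000, -13.000) = (-18.124, -1.160) km/h.
Magnitude = |(-18.124, -1.160)| = 18.161 km/h.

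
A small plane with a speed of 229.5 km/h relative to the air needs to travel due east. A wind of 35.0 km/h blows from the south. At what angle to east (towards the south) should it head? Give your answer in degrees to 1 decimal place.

The wind pushes perpendicular to the desired track; the heading must have a component into the wind equal to 35.0 km/h: 229.5 sin θ = 35.0.
sin θ = 0.1525, so θ = 8.772°.

8.8°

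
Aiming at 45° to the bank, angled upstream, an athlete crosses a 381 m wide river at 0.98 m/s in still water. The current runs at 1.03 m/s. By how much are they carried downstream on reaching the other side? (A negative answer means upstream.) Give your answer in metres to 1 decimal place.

Perpendicular speed = 0.693 m/s; crossing time = 381 / 0.693 = 549.812 s.
Net downstream speed = 0.337 m/s.
Drift = 0.337 × 549.812 = 185.306 m (downstream).

185.3 m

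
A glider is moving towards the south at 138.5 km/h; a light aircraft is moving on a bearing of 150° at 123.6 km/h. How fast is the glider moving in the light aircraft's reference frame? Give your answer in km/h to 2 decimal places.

Taking east as x and north as y: glider velocity = (0.000, -138.500) km/h; light aircraft velocity = (61.800, -107.041) km/h.
Velocity of glider relative to light aircraft = (0.000, -138.500) − (61.800, -107.041) = (-61.800, -31.459) km/h.
Magnitude = |(-61.800, -31.459)| = 69.346 km/h.

69.35 km/h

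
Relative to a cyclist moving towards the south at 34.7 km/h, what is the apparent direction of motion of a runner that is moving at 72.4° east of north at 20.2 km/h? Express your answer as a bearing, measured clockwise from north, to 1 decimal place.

Taking east as x and north as y: runner velocity = (19.254, 6.108) km/h; cyclist velocity = (0.000, -34.700) km/h.
Velocity of runner relative to cyclist = (19.254, 6.108) − (0.000, -34.700) = (19.254, 40.808) km/h.
Bearing = atan2(19.25, 40.81) = 25.26° clockwise from north.

025.3°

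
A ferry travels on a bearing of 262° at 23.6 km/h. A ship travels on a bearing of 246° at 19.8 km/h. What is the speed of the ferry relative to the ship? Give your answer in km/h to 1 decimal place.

Taking east as x and north as y: ferry velocity = (-23.370, -3.284) km/h; ship velocity = (-18.088, -8.053) km/h.
Velocity of ferry relative to ship = (-23.370, -3.284) − (-18.088, -8.053) = (-5.282, 4.769) km/h.
Magnitude = |(-5.282, 4.769)| = 7.116 km/h.

7.1 km/h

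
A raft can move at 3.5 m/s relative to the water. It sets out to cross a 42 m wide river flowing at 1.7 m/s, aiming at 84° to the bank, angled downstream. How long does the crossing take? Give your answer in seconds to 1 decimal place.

12.1 s

The component of the raft's velocity perpendicular to the bank is 3.5 × sin 84° = 3.481 m/s.
Only the cross-stream component determines the crossing time; the current contributes nothing perpendicular to the bank.
Time = 42 / 3.481 = 12.066 s.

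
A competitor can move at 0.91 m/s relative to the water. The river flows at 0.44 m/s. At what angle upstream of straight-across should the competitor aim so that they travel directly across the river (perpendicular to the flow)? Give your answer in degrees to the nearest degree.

To cancel the current, the upstream component of the competitor's velocity must equal the flow: 0.91 sin θ = 0.44.
sin θ = 0.44 / 0.91 = 0.4835.
θ = arcsin(0.4835) = 28.915°.

29°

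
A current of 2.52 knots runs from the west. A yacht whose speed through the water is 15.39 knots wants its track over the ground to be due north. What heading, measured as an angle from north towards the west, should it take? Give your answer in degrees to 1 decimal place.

The current pushes perpendicular to the desired track; the heading must have a component into the current equal to 2.52 knots: 15.39 sin θ = 2.52.
sin θ = 0.1637, so θ = 9.424°.

9.4°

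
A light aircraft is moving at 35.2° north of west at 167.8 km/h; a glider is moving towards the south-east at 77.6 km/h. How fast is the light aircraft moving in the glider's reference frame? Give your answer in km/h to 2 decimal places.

Taking east as x and north as y: light aircraft velocity = (-137.117, 96.725) km/h; glider velocity = (54.871, -54.871) km/h.
Velocity of light aircraft relative to glider = (-137.117, 96.725) − (54.871, -54.871) = (-191.988, 151.597) km/h.
Magnitude = |(-191.988, 151.597)| = 244.624 km/h.

244.62 km/h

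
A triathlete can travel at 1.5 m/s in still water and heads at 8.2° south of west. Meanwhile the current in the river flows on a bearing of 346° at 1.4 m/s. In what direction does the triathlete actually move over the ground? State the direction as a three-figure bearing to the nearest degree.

302°

Taking east as x and north as y: velocity relative to the water = (-1.485, -0.214) m/s; the water relative to ground = (-0.339, 1.358) m/s.
Velocity relative to ground = (-1.485, -0.214) + (-0.339, 1.358) = (-1.823, 1.144) m/s.
Bearing = atan2(-1.82, 1.14) = 302.12° clockwise from north.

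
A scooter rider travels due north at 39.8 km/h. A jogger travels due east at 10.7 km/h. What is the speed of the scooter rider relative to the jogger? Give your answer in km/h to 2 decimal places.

41.21 km/h

Taking east as x and north as y: scooter rider velocity = (0.000, 39.800) km/h; jogger velocity = (10.700, 0.000) km/h.
Velocity of scooter rider relative to jogger = (0.000, 39.800) − (10.700, 0.000) = (-10.700, 39.800) km/h.
Magnitude = |(-10.700, 39.800)| = 41.213 km/h.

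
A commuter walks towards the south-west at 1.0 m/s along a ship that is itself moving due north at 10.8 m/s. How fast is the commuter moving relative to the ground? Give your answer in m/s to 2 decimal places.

Taking east as x and north as y: ship velocity = (0.000, 10.800) m/s; commuter velocity relative to ship = (-0.707, -0.707) m/s.
Velocity relative to ground = (0.000, 10.800) + (-0.707, -0.707) = (-0.707, 10.093) m/s.
Speed = |(-0.707, 10.093)| = 10.118 m/s.

10.12 m/s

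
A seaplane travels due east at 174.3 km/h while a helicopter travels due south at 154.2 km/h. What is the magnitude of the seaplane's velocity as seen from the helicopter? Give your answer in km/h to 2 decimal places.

Taking east as x and north as y: seaplane velocity = (174.300, 0.000) km/h; helicopter velocity = (0.000, -154.200) km/h.
Velocity of seaplane relative to helicopter = (174.300, 0.000) − (0.000, -154.200) = (174.300, 154.200) km/h.
Magnitude = |(174.300, 154.200)| = 232.719 km/h.

232.72 km/h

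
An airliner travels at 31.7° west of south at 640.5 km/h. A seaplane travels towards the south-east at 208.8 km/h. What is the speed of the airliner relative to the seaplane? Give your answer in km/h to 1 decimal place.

626.3 km/h

Taking east as x and north as y: airliner velocity = (-336.565, -544.945) km/h; seaplane velocity = (147.644, -147.644) km/h.
Velocity of airliner relative to seaplane = (-336.565, -544.945) − (147.644, -147.644) = (-484.208, -397.301) km/h.
Magnitude = |(-484.208, -397.301)| = 626.343 km/h.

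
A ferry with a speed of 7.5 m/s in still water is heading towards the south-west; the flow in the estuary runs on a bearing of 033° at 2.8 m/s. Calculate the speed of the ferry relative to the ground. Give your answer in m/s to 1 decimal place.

4.8 m/s

Taking east as x and north as y: velocity relative to the water = (-5.303, -5.303) m/s; the water relative to ground = (1.525, 2.348) m/s.
Velocity relative to ground = (-5.303, -5.303) + (1.525, 2.348) = (-3.778, -2.955) m/s.
Speed = |(-3.778, -2.955)| = 4.797 m/s.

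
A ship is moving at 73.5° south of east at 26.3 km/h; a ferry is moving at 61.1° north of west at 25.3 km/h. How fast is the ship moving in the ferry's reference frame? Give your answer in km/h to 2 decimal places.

Taking east as x and north as y: ship velocity = (7.470, -25.217) km/h; ferry velocity = (-12.227, 22.149) km/h.
Velocity of ship relative to ferry = (7.470, -25.217) − (-12.227, 22.149) = (19.697, -47.366) km/h.
Magnitude = |(19.697, -47.366)| = 51.298 km/h.

51.30 km/h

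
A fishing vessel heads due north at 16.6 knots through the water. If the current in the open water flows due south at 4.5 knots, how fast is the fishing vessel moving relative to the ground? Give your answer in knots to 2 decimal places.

Taking east as x and north as y: velocity relative to the water = (0.000, 16.600) knots; the water relative to ground = (0.000, -4.500) knots.
Velocity relative to ground = (0.000, 16.600) + (0.000, -4.500) = (0.000, 12.100) knots.
Speed = |(0.000, 12.100)| = 12.100 knots.

12.10 knots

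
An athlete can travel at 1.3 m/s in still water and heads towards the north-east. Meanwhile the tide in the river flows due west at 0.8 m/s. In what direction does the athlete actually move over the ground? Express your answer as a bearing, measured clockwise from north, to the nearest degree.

007°

Taking east as x and north as y: velocity relative to the water = (0.919, 0.919) m/s; the water relative to ground = (-0.800, 0.000) m/s.
Velocity relative to ground = (0.919, 0.919) + (-0.800, 0.000) = (0.119, 0.919) m/s.
Bearing = atan2(0.12, 0.92) = 7.39° clockwise from north.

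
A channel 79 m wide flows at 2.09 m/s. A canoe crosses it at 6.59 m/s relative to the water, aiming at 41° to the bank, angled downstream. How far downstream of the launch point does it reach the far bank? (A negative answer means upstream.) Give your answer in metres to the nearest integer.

129 m

Perpendicular speed = 4.323 m/s; crossing time = 79 / 4.323 = 18.273 s.
Net downstream speed = 7.064 m/s.
Drift = 7.064 × 18.273 = 129.069 m (downstream).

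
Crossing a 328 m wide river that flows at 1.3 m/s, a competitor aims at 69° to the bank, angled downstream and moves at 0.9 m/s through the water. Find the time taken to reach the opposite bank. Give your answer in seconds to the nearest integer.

The component of the competitor's velocity perpendicular to the bank is 0.9 × sin 69° = 0.840 m/s.
The current is parallel to the bank, so it does not affect the crossing time.
Time = 328 / 0.840 = 390.373 s.

390 s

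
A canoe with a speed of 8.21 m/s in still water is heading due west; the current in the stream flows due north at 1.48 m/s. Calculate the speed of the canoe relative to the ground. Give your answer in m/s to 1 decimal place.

8.3 m/s

Taking east as x and north as y: velocity relative to the water = (-8.210, 0.000) m/s; the water relative to ground = (0.000, 1.480) m/s.
Velocity relative to ground = (-8.210, 0.000) + (0.000, 1.480) = (-8.210, 1.480) m/s.
Speed = |(-8.210, 1.480)| = 8.342 m/s.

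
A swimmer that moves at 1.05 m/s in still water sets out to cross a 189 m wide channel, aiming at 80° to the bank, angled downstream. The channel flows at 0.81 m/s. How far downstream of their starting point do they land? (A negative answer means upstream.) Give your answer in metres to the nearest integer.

Perpendicular speed = 1.034 m/s; crossing time = 189 / 1.034 = 182.777 s.
Net downstream speed = 0.992 m/s.
Drift = 0.992 × 182.777 = 181.375 m (downstream).

181 m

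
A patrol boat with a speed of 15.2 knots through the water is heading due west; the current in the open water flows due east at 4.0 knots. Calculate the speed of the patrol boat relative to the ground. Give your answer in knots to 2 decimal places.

11.20 knots

Taking east as x and north as y: velocity relative to the water = (-15.200, 0.000) knots; the water relative to ground = (4.000, 0.000) knots.
Velocity relative to ground = (-15.200, 0.000) + (4.000, 0.000) = (-11.200, 0.000) knots.
Speed = |(-11.200, 0.000)| = 11.200 knots.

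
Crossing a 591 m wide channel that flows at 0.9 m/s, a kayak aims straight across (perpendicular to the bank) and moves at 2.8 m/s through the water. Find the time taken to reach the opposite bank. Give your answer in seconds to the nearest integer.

211 s

The component of the kayak's velocity perpendicular to the bank is 2.8 m/s.
The flow acts along the bank and has no component across it.
Time = 591 / 2.800 = 211.071 s.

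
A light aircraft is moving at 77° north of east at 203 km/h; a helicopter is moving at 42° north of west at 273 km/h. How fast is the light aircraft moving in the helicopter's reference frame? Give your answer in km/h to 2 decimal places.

249.00 km/h

Taking east as x and north as y: light aircraft velocity = (45.665, 197.797) km/h; helicopter velocity = (-202.879, 182.673) km/h.
Velocity of light aircraft relative to helicopter = (45.665, 197.797) − (-202.879, 182.673) = (248.544, 15.124) km/h.
Magnitude = |(248.544, 15.124)| = 249.003 km/h.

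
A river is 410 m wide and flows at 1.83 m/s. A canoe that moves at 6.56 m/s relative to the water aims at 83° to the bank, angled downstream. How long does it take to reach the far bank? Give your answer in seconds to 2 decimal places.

62.97 s

The component of the canoe's velocity perpendicular to the bank is 6.56 × sin 83° = 6.511 m/s.
Only the cross-stream component determines the crossing time; the current contributes nothing perpendicular to the bank.
Time = 410 / 6.511 = 62.969 s.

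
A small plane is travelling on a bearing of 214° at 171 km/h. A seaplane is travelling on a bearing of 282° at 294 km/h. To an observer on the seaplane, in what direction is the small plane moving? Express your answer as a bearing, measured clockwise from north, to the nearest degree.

Taking east as x and north as y: small plane velocity = (-95.622, -141.765) km/h; seaplane velocity = (-287.575, 61.126) km/h.
Velocity of small plane relative to seaplane = (-95.622, -141.765) − (-287.575, 61.126) = (191.953, -202.891) km/h.
Bearing = atan2(191.95, -202.89) = 136.59° clockwise from north.

137°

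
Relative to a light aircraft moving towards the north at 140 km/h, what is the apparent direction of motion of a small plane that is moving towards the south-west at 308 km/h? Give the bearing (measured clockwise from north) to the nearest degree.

211°

Taking east as x and north as y: small plane velocity = (-217.789, -217.789) km/h; light aircraft velocity = (0.000, 140.000) km/h.
Velocity of small plane relative to light aircraft = (-217.789, -217.789) − (0.000, 140.000) = (-217.789, -357.789) km/h.
Bearing = atan2(-217.79, -357.79) = 211.33° clockwise from north.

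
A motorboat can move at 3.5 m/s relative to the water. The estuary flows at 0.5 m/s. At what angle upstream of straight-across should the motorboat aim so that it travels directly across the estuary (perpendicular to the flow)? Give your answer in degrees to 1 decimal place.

8.2°

To cancel the current, the upstream component of the motorboat's velocity must equal the flow: 3.5 sin θ = 0.5.
sin θ = 0.5 / 3.5 = 0.1429.
θ = arcsin(0.1429) = 8.213°.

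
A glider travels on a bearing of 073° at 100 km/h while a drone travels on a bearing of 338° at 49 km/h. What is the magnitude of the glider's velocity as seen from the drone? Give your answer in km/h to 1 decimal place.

115.1 km/h

Taking east as x and north as y: glider velocity = (95.630, 29.237) km/h; drone velocity = (-18.356, 45.432) km/h.
Velocity of glider relative to drone = (95.630, 29.237) − (-18.356, 45.432) = (113.986, -16.195) km/h.
Magnitude = |(113.986, -16.195)| = 115.131 km/h.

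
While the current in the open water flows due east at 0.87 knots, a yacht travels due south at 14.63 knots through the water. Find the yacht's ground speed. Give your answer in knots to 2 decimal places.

14.66 knots

Taking east as x and north as y: velocity relative to the water = (0.000, -14.630) knots; the water relative to ground = (0.870, 0.000) knots.
Velocity relative to ground = (0.000, -14.630) + (0.870, 0.000) = (0.870, -14.630) knots.
Speed = |(0.870, -14.630)| = 14.656 knots.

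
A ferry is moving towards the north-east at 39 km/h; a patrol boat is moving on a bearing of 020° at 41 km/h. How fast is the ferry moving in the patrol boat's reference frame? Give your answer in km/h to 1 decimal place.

17.4 km/h

Taking east as x and north as y: ferry velocity = (27.577, 27.577) km/h; patrol boat velocity = (14.023, 38.527) km/h.
Velocity of ferry relative to patrol boat = (27.577, 27.577) − (14.023, 38.527) = (13.554, -10.950) km/h.
Magnitude = |(13.554, -10.950)| = 17.425 km/h.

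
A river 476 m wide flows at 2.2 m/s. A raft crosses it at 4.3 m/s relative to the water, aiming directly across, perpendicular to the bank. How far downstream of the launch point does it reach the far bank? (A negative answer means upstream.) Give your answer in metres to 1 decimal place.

243.5 m

Perpendicular speed = 4.300 m/s; crossing time = 476 / 4.300 = 110.698 s.
Net downstream speed = 2.200 m/s.
Drift = 2.200 × 110.698 = 243.535 m (downstream).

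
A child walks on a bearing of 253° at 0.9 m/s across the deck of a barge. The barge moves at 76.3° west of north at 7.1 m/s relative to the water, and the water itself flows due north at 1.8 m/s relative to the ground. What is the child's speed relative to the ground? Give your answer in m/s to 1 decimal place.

In east/north components (m/s): child relative to barge = (-0.861, -0.263); barge relative to water = (-6.898, 1.682); water relative to ground = (0.000, 1.800).
Sum = (-7.759, 3.218) m/s.
Speed = |(-7.759, 3.218)| = 8.400 m/s.

8.4 m/s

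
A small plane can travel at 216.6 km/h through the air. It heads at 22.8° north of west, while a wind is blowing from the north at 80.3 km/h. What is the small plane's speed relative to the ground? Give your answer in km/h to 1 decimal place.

Taking east as x and north as y: velocity relative to the air = (-199.676, 83.936) km/h; the air relative to ground = (0.000, -80.300) km/h.
Velocity relative to ground = (-199.676, 83.936) + (0.000, -80.300) = (-199.676, 3.636) km/h.
Speed = |(-199.676, 3.636)| = 199.709 km/h.

199.7 km/h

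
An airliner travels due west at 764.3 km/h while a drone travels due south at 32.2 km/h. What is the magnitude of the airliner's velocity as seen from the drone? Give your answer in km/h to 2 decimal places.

Taking east as x and north as y: airliner velocity = (-764.300, 0.000) km/h; drone velocity = (0.000, -32.200) km/h.
Velocity of airliner relative to drone = (-764.300, 0.000) − (0.000, -32.200) = (-764.300, 32.200) km/h.
Magnitude = |(-764.300, 32.200)| = 764.978 km/h.

764.98 km/h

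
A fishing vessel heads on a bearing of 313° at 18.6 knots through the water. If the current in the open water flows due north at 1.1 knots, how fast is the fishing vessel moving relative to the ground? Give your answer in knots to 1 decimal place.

Taking east as x and north as y: velocity relative to the water = (-13.603, 12.685) knots; the water relative to ground = (0.000, 1.100) knots.
Velocity relative to ground = (-13.603, 12.685) + (0.000, 1.100) = (-13.603, 13.785) knots.
Speed = |(-13.603, 13.785)| = 19.367 knots.

19.4 knots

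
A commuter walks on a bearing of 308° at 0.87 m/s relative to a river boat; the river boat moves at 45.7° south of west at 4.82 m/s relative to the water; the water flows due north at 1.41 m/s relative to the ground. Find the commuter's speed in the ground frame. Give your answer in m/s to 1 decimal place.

In east/north components (m/s): commuter relative to river boat = (-0.686, 0.536); river boat relative to water = (-3.366, -3.450); water relative to ground = (0.000, 1.410).
Sum = (-4.052, -1.504) m/s.
Speed = |(-4.052, -1.504)| = 4.322 m/s.

4.3 m/s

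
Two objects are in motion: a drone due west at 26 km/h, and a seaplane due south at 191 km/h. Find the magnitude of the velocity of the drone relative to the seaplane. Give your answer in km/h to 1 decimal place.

Taking east as x and north as y: drone velocity = (-26.000, 0.000) km/h; seaplane velocity = (0.000, -191.000) km/h.
Velocity of drone relative to seaplane = (-26.000, 0.000) − (0.000, -191.000) = (-26.000, 191.000) km/h.
Magnitude = |(-26.000, 191.000)| = 192.762 km/h.

192.8 km/h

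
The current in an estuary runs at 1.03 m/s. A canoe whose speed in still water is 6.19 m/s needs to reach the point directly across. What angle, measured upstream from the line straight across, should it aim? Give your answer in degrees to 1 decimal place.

To cancel the current, the upstream component of the canoe's velocity must equal the flow: 6.19 sin θ = 1.03.
sin θ = 1.03 / 6.19 = 0.1664.
θ = arcsin(0.1664) = 9.578°.

9.6°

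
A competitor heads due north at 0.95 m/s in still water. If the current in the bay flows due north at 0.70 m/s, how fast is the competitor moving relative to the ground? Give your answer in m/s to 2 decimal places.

1.65 m/s

Taking east as x and north as y: velocity relative to the water = (0.000, 0.950) m/s; the water relative to ground = (0.000, 0.700) m/s.
Velocity relative to ground = (0.000, 0.950) + (0.000, 0.700) = (0.000, 1.650) m/s.
Speed = |(0.000, 1.650)| = 1.650 m/s.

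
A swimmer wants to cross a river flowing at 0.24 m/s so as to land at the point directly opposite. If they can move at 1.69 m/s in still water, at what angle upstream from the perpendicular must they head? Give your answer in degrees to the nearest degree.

To cancel the current, the upstream component of the swimmer's velocity must equal the flow: 1.69 sin θ = 0.24.
sin θ = 0.24 / 1.69 = 0.1420.
θ = arcsin(0.1420) = 8.164°.

8°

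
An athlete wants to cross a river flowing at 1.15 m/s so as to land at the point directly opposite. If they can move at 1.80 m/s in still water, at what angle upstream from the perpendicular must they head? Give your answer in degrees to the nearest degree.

40°

To cancel the current, the upstream component of the athlete's velocity must equal the flow: 1.80 sin θ = 1.15.
sin θ = 1.15 / 1.80 = 0.6389.
θ = arcsin(0.6389) = 39.709°.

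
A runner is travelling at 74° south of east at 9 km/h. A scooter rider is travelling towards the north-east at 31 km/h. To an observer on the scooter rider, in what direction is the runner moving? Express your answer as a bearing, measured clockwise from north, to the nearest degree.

Taking east as x and north as y: runner velocity = (2.481, -8.651) km/h; scooter rider velocity = (21.920, 21.920) km/h.
Velocity of runner relative to scooter rider = (2.481, -8.651) − (21.920, 21.920) = (-19.440, -30.572) km/h.
Bearing = atan2(-19.44, -30.57) = 212.45° clockwise from north.

212°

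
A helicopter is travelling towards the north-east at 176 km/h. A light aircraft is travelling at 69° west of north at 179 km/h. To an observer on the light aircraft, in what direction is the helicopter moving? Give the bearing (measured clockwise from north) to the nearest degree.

Taking east as x and north as y: helicopter velocity = (124.451, 124.451) km/h; light aircraft velocity = (-167.111, 64.148) km/h.
Velocity of helicopter relative to light aircraft = (124.451, 124.451) − (-167.111, 64.148) = (291.562, 60.303) km/h.
Bearing = atan2(291.56, 60.30) = 78.31° clockwise from north.

078°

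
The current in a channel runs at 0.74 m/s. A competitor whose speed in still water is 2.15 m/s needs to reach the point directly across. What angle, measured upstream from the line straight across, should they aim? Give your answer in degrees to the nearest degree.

20°

To cancel the current, the upstream component of the competitor's velocity must equal the flow: 2.15 sin θ = 0.74.
sin θ = 0.74 / 2.15 = 0.3442.
θ = arcsin(0.3442) = 20.132°.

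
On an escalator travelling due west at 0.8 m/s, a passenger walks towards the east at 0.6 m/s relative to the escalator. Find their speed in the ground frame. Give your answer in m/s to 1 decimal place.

Taking east as x and north as y: escalator velocity = (-0.800, 0.000) m/s; passenger velocity relative to escalator = (0.600, 0.000) m/s.
Velocity relative to ground = (-0.800, 0.000) + (0.600, 0.000) = (-0.200, 0.000) m/s.
Speed = |(-0.200, 0.000)| = 0.200 m/s.

0.2 m/s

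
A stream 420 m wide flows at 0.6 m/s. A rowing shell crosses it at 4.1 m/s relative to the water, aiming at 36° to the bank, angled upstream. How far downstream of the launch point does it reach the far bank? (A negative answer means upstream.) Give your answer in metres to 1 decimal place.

-473.5 m

Perpendicular speed = 2.410 m/s; crossing time = 420 / 2.410 = 174.280 s.
Net downstream speed = -2.717 m/s.
Drift = -2.717 × 174.280 = -473.513 m (upstream).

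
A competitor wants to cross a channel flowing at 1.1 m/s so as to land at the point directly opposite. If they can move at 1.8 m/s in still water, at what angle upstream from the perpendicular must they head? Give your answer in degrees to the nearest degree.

To cancel the current, the upstream component of the competitor's velocity must equal the flow: 1.8 sin θ = 1.1.
sin θ = 1.1 / 1.8 = 0.6111.
θ = arcsin(0.6111) = 37.670°.

38°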